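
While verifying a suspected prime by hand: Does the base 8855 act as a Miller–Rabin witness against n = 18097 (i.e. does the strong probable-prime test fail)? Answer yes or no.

no

n − 1 = 18096 = 2^4 · 1131, so s = 4 and d = 1131.
x_0 = 8855^1131 mod 18097 = 4205.
x_0 is neither 1 nor 18096, so continue squaring.
x_1 = 4205^2 mod 18097 = 1256.
x_2 = 1256^2 mod 18097 = 3097.
x_3 = 3097^2 mod 18097 = 18096.
x_3 ≡ −1, so 8855 is not a witness.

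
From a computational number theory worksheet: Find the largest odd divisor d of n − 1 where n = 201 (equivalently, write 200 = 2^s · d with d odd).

Halving: 200 → 100 → 50 → 25; 25 is odd.
So 200 = 2^3 · 25.

25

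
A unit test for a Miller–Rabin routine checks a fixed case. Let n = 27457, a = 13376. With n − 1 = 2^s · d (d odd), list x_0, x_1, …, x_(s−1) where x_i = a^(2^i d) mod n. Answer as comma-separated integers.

20607, 25944, 10238, 13275, 6599, 27456

n − 1 = 27456 = 2^6 · 429, so s = 6 and d = 429.
x_0 = 13376^429 mod 27457 = 20607.
x_1 = 20607^2 mod 27457 = 25944.
x_2 = 25944^2 mod 27457 = 10238.
x_3 = 10238^2 mod 27457 = 13275.
x_4 = 13275^2 mod 27457 = 6599.
x_5 = 6599^2 mod 27457 = 27456.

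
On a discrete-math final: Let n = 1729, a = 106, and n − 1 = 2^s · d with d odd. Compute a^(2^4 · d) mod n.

n − 1 = 1728 = 2^6 · 27, so s = 6 and d = 27.
x_0 = 106^27 mod 1729 = 1464.
x_1 = 1464^2 mod 1729 = 1065.
x_2 = 1065^2 mod 1729 = 1.
x_3 = 1^2 mod 1729 = 1.
x_4 = 1^2 mod 1729 = 1.

1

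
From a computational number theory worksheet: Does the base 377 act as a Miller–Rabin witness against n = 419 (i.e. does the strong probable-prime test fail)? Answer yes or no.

no

n − 1 = 418 = 2^1 · 209, so s = 1 and d = 209.
Repeated squaring mod 419: 377^1 ≡ 377, 377^2 ≡ 88, 377^4 ≡ 202, 377^8 ≡ 161, 377^16 ≡ 362, 377^32 ≡ 316, 377^64 ≡ 134, 377^128 ≡ 358.
209 = 128 + 64 + 16 + 1, so 377^209 ≡ 358·134·362·377 ≡ 1 (mod 419).
x_0 = 377^209 mod 419 = 1.
x_0 = 1, so 377 is not a witness.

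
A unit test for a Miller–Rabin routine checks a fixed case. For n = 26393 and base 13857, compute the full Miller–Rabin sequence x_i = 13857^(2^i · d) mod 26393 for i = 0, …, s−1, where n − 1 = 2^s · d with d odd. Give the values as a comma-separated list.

1, 1, 1

n − 1 = 26392 = 2^3 · 3299, so s = 3 and d = 3299.
x_0 = 13857^3299 mod 26393 = 1.
x_1 = 1^2 mod 26393 = 1.
x_2 = 1^2 mod 26393 = 1.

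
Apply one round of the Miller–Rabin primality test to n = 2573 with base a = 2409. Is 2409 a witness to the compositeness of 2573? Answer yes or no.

n − 1 = 2572 = 2^2 · 643, so s = 2 and d = 643.
x_0 = 2409^643 mod 2573 = 571.
x_0 is neither 1 nor 2572, so continue squaring.
x_1 = 571^2 mod 2573 = 1843.
Reached i = s−1 = 1 without hitting −1: 2409 is a Miller–Rabin witness and 2573 is composite.

yes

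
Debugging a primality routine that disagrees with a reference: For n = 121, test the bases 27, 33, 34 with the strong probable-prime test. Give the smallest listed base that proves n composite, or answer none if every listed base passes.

33

n − 1 = 120 = 2^3 · 15, so s = 3 and d = 15.
Base 27: x_0 = 27^15 mod 121 = 1. x_0 = 1, so 27 is not a witness.
Base 33: x_0 = 33^15 mod 121 = 0. x_0 is neither 1 nor 120, so continue squaring. x_1 = 0^2 mod 121 = 0. x_2 = 0^2 mod 121 = 0. Reached i = s−1 = 2 without hitting −1: 33 is a Miller–Rabin witness and 121 is composite.
Base 34: x_0 = 34^15 mod 121 = 12. x_0 is neither 1 nor 120, so continue squaring. x_1 = 12^2 mod 121 = 23. x_2 = 23^2 mod 121 = 45. Reached i = s−1 = 2 without hitting −1: 34 is a Miller–Rabin witness and 121 is composite.
The smallest witness among the given bases is 33.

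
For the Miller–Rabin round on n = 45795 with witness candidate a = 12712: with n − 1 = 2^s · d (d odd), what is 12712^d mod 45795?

39817

n − 1 = 45794 = 2^1 · 22897, so s = 1 and d = 22897.
By repeated squaring, 12712^22897 ≡ 39817 (mod 45795).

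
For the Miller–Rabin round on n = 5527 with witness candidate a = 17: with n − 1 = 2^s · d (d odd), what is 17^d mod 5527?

n − 1 = 5526 = 2^1 · 2763, so s = 1 and d = 2763.
17^2763 mod 5527 = 1.

1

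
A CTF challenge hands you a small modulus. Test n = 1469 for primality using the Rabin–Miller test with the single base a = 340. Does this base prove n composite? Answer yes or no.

yes

n − 1 = 1468 = 2^2 · 367, so s = 2 and d = 367.
x_0 = 340^367 mod 1469 = 453.
x_0 is neither 1 nor 1468, so continue squaring.
x_1 = 453^2 mod 1469 = 1018.
Reached i = s−1 = 1 without hitting −1: 340 is a Miller–Rabin witness and 1469 is composite.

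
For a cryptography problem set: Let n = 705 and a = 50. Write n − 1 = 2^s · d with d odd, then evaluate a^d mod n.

380

n − 1 = 704 = 2^6 · 11, so s = 6 and d = 11.
50^11 mod 705 = 380.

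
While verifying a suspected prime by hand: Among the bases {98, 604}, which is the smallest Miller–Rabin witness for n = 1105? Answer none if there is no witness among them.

604

n − 1 = 1104 = 2^4 · 69, so s = 4 and d = 69.
Base 98: x_0 = 98^69 mod 1105 = 268. x_0 is neither 1 nor 1104, so continue squaring. x_1 = 268^2 mod 1105 = 1104. x_1 ≡ −1, so 98 is not a witness.
Base 604: x_0 = 604^69 mod 1105 = 824. x_0 is neither 1 nor 1104, so continue squaring. x_1 = 824^2 mod 1105 = 506. x_2 = 506^2 mod 1105 = 781. x_3 = 781^2 mod 1105 = 1. x_3 = 1 but x_2 ≠ ±1, a nontrivial square root of 1 — 604 is a witness and 1105 is composite.
The smallest witness among the given bases is 604.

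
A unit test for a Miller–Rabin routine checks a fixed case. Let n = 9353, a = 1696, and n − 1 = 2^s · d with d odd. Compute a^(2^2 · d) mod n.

n − 1 = 9352 = 2^3 · 1169, so s = 3 and d = 1169.
By repeated squaring, 1696^1169 ≡ 8046 (mod 9353).
x_0 = 8046.
x_1 = 8046^2 mod 9353 = 6003.
x_2 = 6003^2 mod 9353 = 8253.

8253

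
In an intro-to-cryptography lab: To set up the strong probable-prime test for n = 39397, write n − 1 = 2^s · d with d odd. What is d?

Halving: 39396 → 19698 → 9849; 9849 is odd.
So 39396 = 2^2 · 9849.

9849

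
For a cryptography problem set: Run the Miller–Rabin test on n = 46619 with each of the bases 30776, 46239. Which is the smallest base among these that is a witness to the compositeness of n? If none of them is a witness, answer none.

none

n − 1 = 46618 = 2^1 · 23309, so s = 1 and d = 23309.
Base 30776: x_0 = 30776^23309 mod 46619 = 1. x_0 = 1, so 30776 is not a witness.
Base 46239: x_0 = 46239^23309 mod 46619 = 46618. x_0 = 46618 ≡ −1, so 46239 is not a witness.
No listed base is a witness for 46619.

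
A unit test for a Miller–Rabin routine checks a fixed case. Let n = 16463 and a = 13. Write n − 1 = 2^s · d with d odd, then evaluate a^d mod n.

n − 1 = 16462 = 2^1 · 8231, so s = 1 and d = 8231.
13^8231 mod 16463 = 4324.

4324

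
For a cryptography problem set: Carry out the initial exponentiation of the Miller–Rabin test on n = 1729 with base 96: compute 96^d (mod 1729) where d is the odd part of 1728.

1217

n − 1 = 1728 = 2^6 · 27, so s = 6 and d = 27.
96^27 mod 1729 = 1217.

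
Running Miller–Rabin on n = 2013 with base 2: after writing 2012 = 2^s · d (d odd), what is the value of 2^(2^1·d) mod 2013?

n − 1 = 2012 = 2^2 · 503, so s = 2 and d = 503.
x_0 = 2^503 mod 2013 = 437.
x_1 = 437^2 mod 2013 = 1747.

1747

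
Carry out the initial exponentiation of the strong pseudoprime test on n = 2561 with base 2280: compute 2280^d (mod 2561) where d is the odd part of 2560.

n − 1 = 2560 = 2^9 · 5, so s = 9 and d = 5.
By repeated squaring, 2280^5 ≡ 668 (mod 2561).

668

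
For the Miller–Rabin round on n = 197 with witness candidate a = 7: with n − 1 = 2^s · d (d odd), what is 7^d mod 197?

n − 1 = 196 = 2^2 · 49, so s = 2 and d = 49.
Repeated squaring mod 197: 7^1 ≡ 7, 7^2 ≡ 49, 7^4 ≡ 37, 7^8 ≡ 187, 7^16 ≡ 100, 7^32 ≡ 150.
49 = 32 + 16 + 1, so 7^49 ≡ 150·100·7 ≡ 196 (mod 197).

196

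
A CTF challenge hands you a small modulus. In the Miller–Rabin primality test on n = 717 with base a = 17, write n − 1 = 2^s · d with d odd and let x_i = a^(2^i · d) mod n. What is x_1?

256

n − 1 = 716 = 2^2 · 179, so s = 2 and d = 179.
x_0 = 17^179 mod 717 = 494.
x_1 = 494^2 mod 717 = 256.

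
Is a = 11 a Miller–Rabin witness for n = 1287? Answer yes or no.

yes

n − 1 = 1286 = 2^1 · 643, so s = 1 and d = 643.
Repeated squaring mod 1287: 11^1 ≡ 11, 11^2 ≡ 121, 11^4 ≡ 484, 11^8 ≡ 22, 11^16 ≡ 484, 11^32 ≡ 22, 11^64 ≡ 484, 11^128 ≡ 22, 11^256 ≡ 484, 11^512 ≡ 22.
643 = 512 + 128 + 2 + 1, so 11^643 ≡ 22·22·121·11 ≡ 704 (mod 1287).
x_0 = 11^643 mod 1287 = 704.
x_0 ∉ {1, 1286} and s = 1, so 11 is a Miller–Rabin witness and 1287 is composite.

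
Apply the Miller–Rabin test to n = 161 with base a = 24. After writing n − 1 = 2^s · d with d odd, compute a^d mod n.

47

n − 1 = 160 = 2^5 · 5, so s = 5 and d = 5.
24^5 mod 161 = 47.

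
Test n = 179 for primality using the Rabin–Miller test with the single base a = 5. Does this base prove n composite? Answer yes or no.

no

n − 1 = 178 = 2^1 · 89, so s = 1 and d = 89.
Repeated squaring mod 179: 5^1 ≡ 5, 5^2 ≡ 25, 5^4 ≡ 88, 5^8 ≡ 47, 5^16 ≡ 61, 5^32 ≡ 141, 5^64 ≡ 12.
89 = 64 + 16 + 8 + 1, so 5^89 ≡ 12·61·47·5 ≡ 1 (mod 179).
x_0 = 5^89 mod 179 = 1.
x_0 = 1, so 5 is not a witness.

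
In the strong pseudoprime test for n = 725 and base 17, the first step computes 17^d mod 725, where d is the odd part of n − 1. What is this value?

17

n − 1 = 724 = 2^2 · 181, so s = 2 and d = 181.
Repeated squaring mod 725: 17^1 ≡ 17, 17^2 ≡ 289, 17^4 ≡ 146, 17^8 ≡ 291, 17^16 ≡ 581, 17^32 ≡ 436, 17^64 ≡ 146, 17^128 ≡ 291.
181 = 128 + 32 + 16 + 4 + 1, so 17^181 ≡ 291·436·581·146·17 ≡ 17 (mod 725).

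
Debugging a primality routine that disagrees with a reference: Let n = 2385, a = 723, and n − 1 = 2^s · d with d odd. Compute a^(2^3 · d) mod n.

n − 1 = 2384 = 2^4 · 149, so s = 4 and d = 149.
x_0 = 723^149 mod 2385 = 1323.
x_1 = 1323^2 mod 2385 = 2124.
x_2 = 2124^2 mod 2385 = 1341.
x_3 = 1341^2 mod 2385 = 2376.

2376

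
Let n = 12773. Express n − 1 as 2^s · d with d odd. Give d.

3193

Halving: 12772 → 6386 → 3193; 3193 is odd.
So 12772 = 2^2 · 3193.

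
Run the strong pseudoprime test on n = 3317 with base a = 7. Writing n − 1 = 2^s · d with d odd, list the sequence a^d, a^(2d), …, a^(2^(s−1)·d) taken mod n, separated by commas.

603, 2056

n − 1 = 3316 = 2^2 · 829, so s = 2 and d = 829.
x_0 = 7^829 mod 3317 = 603.
x_1 = 603^2 mod 3317 = 2056.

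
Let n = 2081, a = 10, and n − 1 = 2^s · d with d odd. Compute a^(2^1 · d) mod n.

1134

n − 1 = 2080 = 2^5 · 65, so s = 5 and d = 65.
x_0 = 10^65 mod 2081 = 1926.
x_1 = 1926^2 mod 2081 = 1134.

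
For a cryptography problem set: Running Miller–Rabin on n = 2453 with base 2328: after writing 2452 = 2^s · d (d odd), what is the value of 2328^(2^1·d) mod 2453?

642

n − 1 = 2452 = 2^2 · 613, so s = 2 and d = 613.
x_0 = 2328^613 mod 2453 = 1575.
x_1 = 1575^2 mod 2453 = 642.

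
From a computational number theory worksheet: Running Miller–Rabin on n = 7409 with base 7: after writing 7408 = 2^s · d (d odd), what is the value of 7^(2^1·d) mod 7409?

n − 1 = 7408 = 2^4 · 463, so s = 4 and d = 463.
x_0 = 7^463 mod 7409 = 1135.
x_1 = 1135^2 mod 7409 = 6468.

6468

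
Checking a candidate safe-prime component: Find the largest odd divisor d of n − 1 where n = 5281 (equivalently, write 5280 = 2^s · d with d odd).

165

Halving: 5280 → 2640 → 1320 → 660 → 330 → 165; 165 is odd.
So 5280 = 2^5 · 165.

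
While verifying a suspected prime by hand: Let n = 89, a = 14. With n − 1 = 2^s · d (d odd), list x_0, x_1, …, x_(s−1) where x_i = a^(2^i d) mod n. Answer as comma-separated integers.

n − 1 = 88 = 2^3 · 11, so s = 3 and d = 11.
x_0 = 14^11 mod 89 = 37.
x_1 = 37^2 mod 89 = 34.
x_2 = 34^2 mod 89 = 88.

37, 34, 88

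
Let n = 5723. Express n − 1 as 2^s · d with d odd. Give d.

Halving: 5722 → 2861; 2861 is odd.
So 5722 = 2^1 · 2861.

2861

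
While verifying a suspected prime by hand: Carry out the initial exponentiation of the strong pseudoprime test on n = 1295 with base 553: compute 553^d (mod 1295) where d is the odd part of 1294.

n − 1 = 1294 = 2^1 · 647, so s = 1 and d = 647.
Repeated squaring mod 1295: 553^1 ≡ 553, 553^2 ≡ 189, 553^4 ≡ 756, 553^8 ≡ 441, 553^16 ≡ 231, 553^32 ≡ 266, 553^64 ≡ 826, 553^128 ≡ 1106, 553^256 ≡ 756, 553^512 ≡ 441.
647 = 512 + 128 + 4 + 2 + 1, so 553^647 ≡ 441·1106·756·189·553 ≡ 462 (mod 1295).

462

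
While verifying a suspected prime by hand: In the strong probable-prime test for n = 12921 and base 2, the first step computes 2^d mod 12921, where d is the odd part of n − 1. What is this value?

11477

n − 1 = 12920 = 2^3 · 1615, so s = 3 and d = 1615.
2^1615 mod 12921 = 11477.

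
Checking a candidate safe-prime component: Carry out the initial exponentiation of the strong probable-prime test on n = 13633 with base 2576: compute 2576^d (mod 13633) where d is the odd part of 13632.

4010

n − 1 = 13632 = 2^6 · 213, so s = 6 and d = 213.
2576^213 mod 13633 = 4010.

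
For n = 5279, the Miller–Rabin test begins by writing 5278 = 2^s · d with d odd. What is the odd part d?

2639

Halving: 5278 → 2639; 2639 is odd.
So 5278 = 2^1 · 2639.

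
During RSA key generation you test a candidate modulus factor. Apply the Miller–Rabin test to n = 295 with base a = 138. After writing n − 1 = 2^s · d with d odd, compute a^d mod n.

282

n − 1 = 294 = 2^1 · 147, so s = 1 and d = 147.
138^147 mod 295 = 282.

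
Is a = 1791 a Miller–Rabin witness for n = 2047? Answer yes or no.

no

n − 1 = 2046 = 2^1 · 1023, so s = 1 and d = 1023.
x_0 = 1791^1023 mod 2047 = 2046.
x_0 = 2046 ≡ −1, so 1791 is not a witness.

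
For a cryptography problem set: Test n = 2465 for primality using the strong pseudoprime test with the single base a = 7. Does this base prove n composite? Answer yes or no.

yes

n − 1 = 2464 = 2^5 · 77, so s = 5 and d = 77.
Repeated squaring mod 2465: 7^1 ≡ 7, 7^2 ≡ 49, 7^4 ≡ 2401, 7^8 ≡ 1631, 7^16 ≡ 426, 7^32 ≡ 1531, 7^64 ≡ 2211.
77 = 64 + 8 + 4 + 1, so 7^77 ≡ 2211·1631·2401·7 ≡ 2437 (mod 2465).
x_0 = 7^77 mod 2465 = 2437.
x_0 is neither 1 nor 2464, so continue squaring.
x_1 = 2437^2 mod 2465 = 784.
x_2 = 784^2 mod 2465 = 871.
x_3 = 871^2 mod 2465 = 1886.
x_4 = 1886^2 mod 2465 = 1.
x_4 = 1 but x_3 ≠ ±1, a nontrivial square root of 1 — 7 is a witness and 2465 is composite.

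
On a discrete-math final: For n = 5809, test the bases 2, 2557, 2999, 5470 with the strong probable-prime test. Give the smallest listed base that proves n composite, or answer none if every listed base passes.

n − 1 = 5808 = 2^4 · 363, so s = 4 and d = 363.
Base 2: x_0 = 2^363 mod 5809 = 4004. x_0 is neither 1 nor 5808, so continue squaring. x_1 = 4004^2 mod 5809 = 4985. x_2 = 4985^2 mod 5809 = 5132. x_3 = 5132^2 mod 5809 = 5227. Reached i = s−1 = 3 without hitting −1: 2 is a Miller–Rabin witness and 5809 is composite.
Base 2557: x_0 = 2557^363 mod 5809 = 4874. x_0 is neither 1 nor 5808, so continue squaring. x_1 = 4874^2 mod 5809 = 2875. x_2 = 2875^2 mod 5809 = 5227. x_3 = 5227^2 mod 5809 = 1802. Reached i = s−1 = 3 without hitting −1: 2557 is a Miller–Rabin witness and 5809 is composite.
Base 2999: x_0 = 2999^363 mod 5809 = 4818. x_0 is neither 1 nor 5808, so continue squaring. x_1 = 4818^2 mod 5809 = 360. x_2 = 360^2 mod 5809 = 1802. x_3 = 1802^2 mod 5809 = 5782. Reached i = s−1 = 3 without hitting −1: 2999 is a Miller–Rabin witness and 5809 is composite.
Base 5470: x_0 = 5470^363 mod 5809 = 1671. x_0 is neither 1 nor 5808, so continue squaring. x_1 = 1671^2 mod 5809 = 3921. x_2 = 3921^2 mod 5809 = 3627. x_3 = 3627^2 mod 5809 = 3553. Reached i = s−1 = 3 without hitting −1: 5470 is a Miller–Rabin witness and 5809 is composite.
The smallest witness among the given bases is 2.

2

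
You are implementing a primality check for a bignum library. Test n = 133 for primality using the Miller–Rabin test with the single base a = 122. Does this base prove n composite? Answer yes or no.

n − 1 = 132 = 2^2 · 33, so s = 2 and d = 33.
By repeated squaring, 122^33 ≡ 132 (mod 133).
x_0 = 122^33 mod 133 = 132.
x_0 = 132 ≡ −1, so 122 is not a witness.

no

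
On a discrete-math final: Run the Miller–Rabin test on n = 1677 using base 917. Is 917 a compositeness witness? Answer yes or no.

yes

n − 1 = 1676 = 2^2 · 419, so s = 2 and d = 419.
Repeated squaring mod 1677: 917^1 ≡ 917, 917^2 ≡ 712, 917^4 ≡ 490, 917^8 ≡ 289, 917^16 ≡ 1348, 917^32 ≡ 913, 917^64 ≡ 100, 917^128 ≡ 1615, 917^256 ≡ 490.
419 = 256 + 128 + 32 + 2 + 1, so 917^419 ≡ 490·1615·913·712·917 ≡ 470 (mod 1677).
x_0 = 917^419 mod 1677 = 470.
x_0 is neither 1 nor 1676, so continue squaring.
x_1 = 470^2 mod 1677 = 1213.
Reached i = s−1 = 1 without hitting −1: 917 is a Miller–Rabin witness and 1677 is composite.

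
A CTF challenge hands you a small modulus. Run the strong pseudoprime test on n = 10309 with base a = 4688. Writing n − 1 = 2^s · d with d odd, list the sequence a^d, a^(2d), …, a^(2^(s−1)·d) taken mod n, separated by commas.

346, 6317

n − 1 = 10308 = 2^2 · 2577, so s = 2 and d = 2577.
x_0 = 4688^2577 mod 10309 = 346.
x_1 = 346^2 mod 10309 = 6317.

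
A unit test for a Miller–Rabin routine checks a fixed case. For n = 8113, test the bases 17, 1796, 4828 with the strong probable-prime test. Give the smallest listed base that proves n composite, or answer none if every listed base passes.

17

n − 1 = 8112 = 2^4 · 507, so s = 4 and d = 507.
Base 17: x_0 = 17^507 mod 8113 = 1854. x_0 is neither 1 nor 8112, so continue squaring. x_1 = 1854^2 mod 8113 = 5517. x_2 = 5517^2 mod 8113 = 5426. x_3 = 5426^2 mod 8113 = 7512. Reached i = s−1 = 3 without hitting −1: 17 is a Miller–Rabin witness and 8113 is composite.
Base 1796: x_0 = 1796^507 mod 8113 = 3907. x_0 is neither 1 nor 8112, so continue squaring. x_1 = 3907^2 mod 8113 = 4096. x_2 = 4096^2 mod 8113 = 7645. x_3 = 7645^2 mod 8113 = 8086. Reached i = s−1 = 3 without hitting −1: 1796 is a Miller–Rabin witness and 8113 is composite.
Base 4828: x_0 = 4828^507 mod 8113 = 2155. x_0 is neither 1 nor 8112, so continue squaring. x_1 = 2155^2 mod 8113 = 3389. x_2 = 3389^2 mod 8113 = 5426. x_3 = 5426^2 mod 8113 = 7512. Reached i = s−1 = 3 without hitting −1: 4828 is a Miller–Rabin witness and 8113 is composite.
The smallest witness among the given bases is 17.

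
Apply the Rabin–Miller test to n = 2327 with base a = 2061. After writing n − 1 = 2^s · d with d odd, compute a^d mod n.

n − 1 = 2326 = 2^1 · 1163, so s = 1 and d = 1163.
Repeated squaring mod 2327: 2061^1 ≡ 2061, 2061^2 ≡ 946, 2061^4 ≡ 1348, 2061^8 ≡ 2044, 2061^16 ≡ 971, 2061^32 ≡ 406, 2061^64 ≡ 1946, 2061^128 ≡ 887, 2061^256 ≡ 243, 2061^512 ≡ 874, 2061^1024 ≡ 620.
1163 = 1024 + 128 + 8 + 2 + 1, so 2061^1163 ≡ 620·887·2044·946·2061 ≡ 704 (mod 2327).

704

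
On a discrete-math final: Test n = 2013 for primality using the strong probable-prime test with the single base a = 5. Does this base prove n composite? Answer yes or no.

n − 1 = 2012 = 2^2 · 503, so s = 2 and d = 503.
x_0 = 5^503 mod 2013 = 1544.
x_0 is neither 1 nor 2012, so continue squaring.
x_1 = 1544^2 mod 2013 = 544.
Reached i = s−1 = 1 without hitting −1: 5 is a Miller–Rabin witness and 2013 is composite.

yes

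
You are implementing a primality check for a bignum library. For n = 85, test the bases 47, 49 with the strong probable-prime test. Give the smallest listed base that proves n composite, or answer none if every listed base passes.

49

n − 1 = 84 = 2^2 · 21, so s = 2 and d = 21.
Base 47: x_0 = 47^21 mod 85 = 47. x_0 is neither 1 nor 84, so continue squaring. x_1 = 47^2 mod 85 = 84. x_1 ≡ −1, so 47 is not a witness.
Base 49: x_0 = 49^21 mod 85 = 19. x_0 is neither 1 nor 84, so continue squaring. x_1 = 19^2 mod 85 = 21. Reached i = s−1 = 1 without hitting −1: 49 is a Miller–Rabin witness and 85 is composite.
The smallest witness among the given bases is 49.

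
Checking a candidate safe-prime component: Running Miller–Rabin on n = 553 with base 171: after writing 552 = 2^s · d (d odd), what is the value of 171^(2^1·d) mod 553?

8

n − 1 = 552 = 2^3 · 69, so s = 3 and d = 69.
x_0 = 171^69 mod 553 = 97.
x_1 = 97^2 mod 553 = 8.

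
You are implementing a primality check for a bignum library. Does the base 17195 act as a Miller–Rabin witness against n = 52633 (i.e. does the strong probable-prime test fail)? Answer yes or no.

n − 1 = 52632 = 2^3 · 6579, so s = 3 and d = 6579.
x_0 = 17195^6579 mod 52633 = 10198.
x_0 is neither 1 nor 52632, so continue squaring.
x_1 = 10198^2 mod 52633 = 49029.
x_2 = 49029^2 mod 52633 = 41098.
Reached i = s−1 = 2 without hitting −1: 17195 is a Miller–Rabin witness and 52633 is composite.

yes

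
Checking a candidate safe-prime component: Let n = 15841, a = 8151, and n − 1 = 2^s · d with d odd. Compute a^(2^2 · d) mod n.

n − 1 = 15840 = 2^5 · 495, so s = 5 and d = 495.
x_0 = 8151^495 mod 15841 = 12802.
x_1 = 12802^2 mod 15841 = 218.
x_2 = 218^2 mod 15841 = 1.

1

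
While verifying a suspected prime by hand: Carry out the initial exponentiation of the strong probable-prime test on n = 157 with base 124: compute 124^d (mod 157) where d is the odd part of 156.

n − 1 = 156 = 2^2 · 39, so s = 2 and d = 39.
124^39 mod 157 = 1.

1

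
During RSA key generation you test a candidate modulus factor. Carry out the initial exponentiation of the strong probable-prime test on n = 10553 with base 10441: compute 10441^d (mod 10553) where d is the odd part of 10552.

2922

n − 1 = 10552 = 2^3 · 1319, so s = 3 and d = 1319.
Repeated squaring mod 10553: 10441^1 ≡ 10441, 10441^2 ≡ 1991, 10441^4 ≡ 6706, 10441^8 ≡ 4103, 10441^16 ≡ 2574, 10441^32 ≡ 8745, 10441^64 ≡ 7987, 10441^128 ≡ 9837, 10441^256 ≡ 6112, 10441^512 ≡ 9477, 10441^1024 ≡ 7499.
1319 = 1024 + 256 + 32 + 4 + 2 + 1, so 10441^1319 ≡ 7499·6112·8745·6706·1991·10441 ≡ 2922 (mod 10553).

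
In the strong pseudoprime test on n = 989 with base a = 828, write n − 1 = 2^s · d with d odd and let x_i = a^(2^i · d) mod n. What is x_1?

n − 1 = 988 = 2^2 · 247, so s = 2 and d = 247.
By repeated squaring, 828^247 ≡ 207 (mod 989).
x_0 = 207.
x_1 = 207^2 mod 989 = 322.

322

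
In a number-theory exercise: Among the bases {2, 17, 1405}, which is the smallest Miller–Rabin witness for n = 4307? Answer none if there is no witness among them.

n − 1 = 4306 = 2^1 · 2153, so s = 1 and d = 2153.
Base 2: x_0 = 2^2153 mod 4307 = 3727. x_0 ∉ {1, 4306} and s = 1, so 2 is a Miller–Rabin witness and 4307 is composite.
Base 17: x_0 = 17^2153 mod 4307 = 2110. x_0 ∉ {1, 4306} and s = 1, so 17 is a Miller–Rabin witness and 4307 is composite.
Base 1405: x_0 = 1405^2153 mod 4307 = 1355. x_0 ∉ {1, 4306} and s = 1, so 1405 is a Miller–Rabin witness and 4307 is composite.
The smallest witness among the given bases is 2.

2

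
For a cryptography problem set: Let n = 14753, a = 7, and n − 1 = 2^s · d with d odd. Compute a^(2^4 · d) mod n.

1

n − 1 = 14752 = 2^5 · 461, so s = 5 and d = 461.
Repeated squaring mod 14753: 7^1 ≡ 7, 7^2 ≡ 49, 7^4 ≡ 2401, 7^8 ≡ 11131, 7^16 ≡ 3467, 7^32 ≡ 11147, 7^64 ≡ 5843, 7^128 ≡ 2207, 7^256 ≡ 2359.
461 = 256 + 128 + 64 + 8 + 4 + 1, so 7^461 ≡ 2359·2207·5843·11131·2401·7 ≡ 3409 (mod 14753).
x_0 = 3409.
x_1 = 3409^2 mod 14753 = 10670.
x_2 = 10670^2 mod 14753 = 14752.
x_3 = 14752^2 mod 14753 = 1.
x_4 = 1^2 mod 14753 = 1.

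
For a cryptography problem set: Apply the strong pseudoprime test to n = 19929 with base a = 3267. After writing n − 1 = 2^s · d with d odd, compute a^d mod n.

17463

n − 1 = 19928 = 2^3 · 2491, so s = 3 and d = 2491.
3267^2491 mod 19929 = 17463.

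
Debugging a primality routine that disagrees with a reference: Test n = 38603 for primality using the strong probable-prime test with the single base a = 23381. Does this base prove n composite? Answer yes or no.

no

n − 1 = 38602 = 2^1 · 19301, so s = 1 and d = 19301.
x_0 = 23381^19301 mod 38603 = 38602.
x_0 = 38602 ≡ −1, so 23381 is not a witness.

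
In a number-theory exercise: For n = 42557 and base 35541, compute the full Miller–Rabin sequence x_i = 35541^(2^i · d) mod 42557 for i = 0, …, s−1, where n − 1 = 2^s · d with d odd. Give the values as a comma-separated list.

15494, 42556

n − 1 = 42556 = 2^2 · 10639, so s = 2 and d = 10639.
x_0 = 35541^10639 mod 42557 = 15494.
x_1 = 15494^2 mod 42557 = 42556.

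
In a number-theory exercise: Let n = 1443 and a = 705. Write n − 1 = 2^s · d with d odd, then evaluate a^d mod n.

705

n − 1 = 1442 = 2^1 · 721, so s = 1 and d = 721.
705^721 mod 1443 = 705.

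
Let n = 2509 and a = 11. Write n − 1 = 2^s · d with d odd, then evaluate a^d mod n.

n − 1 = 2508 = 2^2 · 627, so s = 2 and d = 627.
Repeated squaring mod 2509: 11^1 ≡ 11, 11^2 ≡ 121, 11^4 ≡ 2096, 11^8 ≡ 2466, 11^16 ≡ 1849, 11^32 ≡ 1543, 11^64 ≡ 2317, 11^128 ≡ 1738, 11^256 ≡ 2317, 11^512 ≡ 1738.
627 = 512 + 64 + 32 + 16 + 2 + 1, so 11^627 ≡ 1738·2317·1543·1849·121·11 ≡ 889 (mod 2509).

889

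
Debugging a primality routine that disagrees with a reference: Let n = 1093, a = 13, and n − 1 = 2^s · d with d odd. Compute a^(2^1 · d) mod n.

n − 1 = 1092 = 2^2 · 273, so s = 2 and d = 273.
x_0 = 13^273 mod 1093 = 1.
x_1 = 1^2 mod 1093 = 1.

1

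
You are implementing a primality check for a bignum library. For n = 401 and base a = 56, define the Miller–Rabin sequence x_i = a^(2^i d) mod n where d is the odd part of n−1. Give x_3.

n − 1 = 400 = 2^4 · 25, so s = 4 and d = 25.
Repeated squaring mod 401: 56^1 ≡ 56, 56^2 ≡ 329, 56^4 ≡ 372, 56^8 ≡ 39, 56^16 ≡ 318.
25 = 16 + 8 + 1, so 56^25 ≡ 318·39·56 ≡ 381 (mod 401).
x_0 = 381.
x_1 = 381^2 mod 401 = 400.
x_2 = 400^2 mod 401 = 1.
x_3 = 1^2 mod 401 = 1.

1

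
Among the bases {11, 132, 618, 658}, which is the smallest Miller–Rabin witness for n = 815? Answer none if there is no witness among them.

11

n − 1 = 814 = 2^1 · 407, so s = 1 and d = 407.
Base 11: x_0 = 11^407 mod 815 = 531. x_0 ∉ {1, 814} and s = 1, so 11 is a Miller–Rabin witness and 815 is composite.
Base 132: x_0 = 132^407 mod 815 = 798. x_0 ∉ {1, 814} and s = 1, so 132 is a Miller–Rabin witness and 815 is composite.
Base 618: x_0 = 618^407 mod 815 = 637. x_0 ∉ {1, 814} and s = 1, so 618 is a Miller–Rabin witness and 815 is composite.
Base 658: x_0 = 658^407 mod 815 = 362. x_0 ∉ {1, 814} and s = 1, so 658 is a Miller–Rabin witness and 815 is composite.
The smallest witness among the given bases is 11.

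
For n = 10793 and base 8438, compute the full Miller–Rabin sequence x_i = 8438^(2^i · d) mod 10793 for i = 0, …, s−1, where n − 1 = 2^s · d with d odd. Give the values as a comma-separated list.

3336, 1313, 7882

n − 1 = 10792 = 2^3 · 1349, so s = 3 and d = 1349.
x_0 = 8438^1349 mod 10793 = 3336.
x_1 = 3336^2 mod 10793 = 1313.
x_2 = 1313^2 mod 10793 = 7882.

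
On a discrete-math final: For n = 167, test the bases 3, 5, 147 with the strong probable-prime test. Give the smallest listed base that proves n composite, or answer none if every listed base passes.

none

n − 1 = 166 = 2^1 · 83, so s = 1 and d = 83.
Base 3: x_0 = 3^83 mod 167 = 1. x_0 = 1, so 3 is not a witness.
Base 5: x_0 = 5^83 mod 167 = 166. x_0 = 166 ≡ −1, so 5 is not a witness.
Base 147: x_0 = 147^83 mod 167 = 1. x_0 = 1, so 147 is not a witness.
No listed base is a witness for 167.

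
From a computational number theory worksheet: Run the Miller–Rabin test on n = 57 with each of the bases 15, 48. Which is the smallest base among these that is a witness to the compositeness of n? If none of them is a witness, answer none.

15

n − 1 = 56 = 2^3 · 7, so s = 3 and d = 7.
Base 15: x_0 = 15^7 mod 57 = 51. x_0 is neither 1 nor 56, so continue squaring. x_1 = 51^2 mod 57 = 36. x_2 = 36^2 mod 57 = 42. Reached i = s−1 = 2 without hitting −1: 15 is a Miller–Rabin witness and 57 is composite.
Base 48: x_0 = 48^7 mod 57 = 15. x_0 is neither 1 nor 56, so continue squaring. x_1 = 15^2 mod 57 = 54. x_2 = 54^2 mod 57 = 9. Reached i = s−1 = 2 without hitting −1: 48 is a Miller–Rabin witness and 57 is composite.
The smallest witness among the given bases is 15.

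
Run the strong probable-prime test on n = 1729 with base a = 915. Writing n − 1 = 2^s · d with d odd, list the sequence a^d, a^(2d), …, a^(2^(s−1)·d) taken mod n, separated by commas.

n − 1 = 1728 = 2^6 · 27, so s = 6 and d = 27.
x_0 = 915^27 mod 1729 = 398.
x_1 = 398^2 mod 1729 = 1065.
x_2 = 1065^2 mod 1729 = 1.
x_3 = 1^2 mod 1729 = 1.
x_4 = 1^2 mod 1729 = 1.
x_5 = 1^2 mod 1729 = 1.

398, 1065, 1, 1, 1, 1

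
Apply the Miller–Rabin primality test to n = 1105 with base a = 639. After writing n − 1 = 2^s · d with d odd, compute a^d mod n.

499

n − 1 = 1104 = 2^4 · 69, so s = 4 and d = 69.
639^69 mod 1105 = 499.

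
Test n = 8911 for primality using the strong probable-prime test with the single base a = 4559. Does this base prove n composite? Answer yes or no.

n − 1 = 8910 = 2^1 · 4455, so s = 1 and d = 4455.
Repeated squaring mod 8911: 4559^1 ≡ 4559, 4559^2 ≡ 4029, 4559^4 ≡ 5910, 4559^8 ≡ 5891, 4559^16 ≡ 4447, 4559^32 ≡ 2300, 4559^64 ≡ 5777, 4559^128 ≡ 2034, 4559^256 ≡ 2452, 4559^512 ≡ 6290, 4559^1024 ≡ 8171, 4559^2048 ≡ 4029, 4559^4096 ≡ 5910.
4455 = 4096 + 256 + 64 + 32 + 4 + 2 + 1, so 4559^4455 ≡ 5910·2452·5777·2300·5910·4029·4559 ≡ 6364 (mod 8911).
x_0 = 4559^4455 mod 8911 = 6364.
x_0 ∉ {1, 8910} and s = 1, so 4559 is a Miller–Rabin witness and 8911 is composite.

yes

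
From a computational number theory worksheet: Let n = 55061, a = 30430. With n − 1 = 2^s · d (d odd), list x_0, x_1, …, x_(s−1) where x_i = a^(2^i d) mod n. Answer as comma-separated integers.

n − 1 = 55060 = 2^2 · 13765, so s = 2 and d = 13765.
x_0 = 30430^13765 mod 55061 = 4098.
x_1 = 4098^2 mod 55061 = 55060.

4098, 55060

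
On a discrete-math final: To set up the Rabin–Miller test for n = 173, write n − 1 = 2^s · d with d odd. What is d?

43

Halving: 172 → 86 → 43; 43 is odd.
So 172 = 2^2 · 43.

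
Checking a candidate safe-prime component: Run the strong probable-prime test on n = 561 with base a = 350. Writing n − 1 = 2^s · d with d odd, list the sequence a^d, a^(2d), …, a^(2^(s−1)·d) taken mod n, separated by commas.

320, 298, 166, 67

n − 1 = 560 = 2^4 · 35, so s = 4 and d = 35.
x_0 = 350^35 mod 561 = 320.
x_1 = 320^2 mod 561 = 298.
x_2 = 298^2 mod 561 = 166.
x_3 = 166^2 mod 561 = 67.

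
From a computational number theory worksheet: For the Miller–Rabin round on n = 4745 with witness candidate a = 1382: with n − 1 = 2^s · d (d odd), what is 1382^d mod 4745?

n − 1 = 4744 = 2^3 · 593, so s = 3 and d = 593.
1382^593 mod 4745 = 4287.

4287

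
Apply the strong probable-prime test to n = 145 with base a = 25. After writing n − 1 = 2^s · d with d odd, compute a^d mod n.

n − 1 = 144 = 2^4 · 9, so s = 4 and d = 9.
25^9 mod 145 = 45.

45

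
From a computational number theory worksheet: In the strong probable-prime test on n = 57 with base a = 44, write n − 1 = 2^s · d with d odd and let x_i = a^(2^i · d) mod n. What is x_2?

25

n − 1 = 56 = 2^3 · 7, so s = 3 and d = 7.
x_0 = 44^7 mod 57 = 47.
x_1 = 47^2 mod 57 = 43.
x_2 = 43^2 mod 57 = 25.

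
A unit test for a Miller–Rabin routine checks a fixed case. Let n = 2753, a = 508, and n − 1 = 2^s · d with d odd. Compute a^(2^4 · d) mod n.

1959

n − 1 = 2752 = 2^6 · 43, so s = 6 and d = 43.
By repeated squaring, 508^43 ≡ 488 (mod 2753).
x_0 = 488.
x_1 = 488^2 mod 2753 = 1386.
x_2 = 1386^2 mod 2753 = 2155.
x_3 = 2155^2 mod 2753 = 2467.
x_4 = 2467^2 mod 2753 = 1959.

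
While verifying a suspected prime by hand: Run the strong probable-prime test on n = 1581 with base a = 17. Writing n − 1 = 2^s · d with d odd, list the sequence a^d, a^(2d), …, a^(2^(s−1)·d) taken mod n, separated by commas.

119, 1513

n − 1 = 1580 = 2^2 · 395, so s = 2 and d = 395.
x_0 = 17^395 mod 1581 = 119.
x_1 = 119^2 mod 1581 = 1513.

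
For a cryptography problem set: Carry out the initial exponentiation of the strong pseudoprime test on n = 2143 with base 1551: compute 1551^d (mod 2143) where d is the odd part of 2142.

2142

n − 1 = 2142 = 2^1 · 1071, so s = 1 and d = 1071.
1551^1071 mod 2143 = 2142.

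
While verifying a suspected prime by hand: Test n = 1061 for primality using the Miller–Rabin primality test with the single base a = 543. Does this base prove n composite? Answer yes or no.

n − 1 = 1060 = 2^2 · 265, so s = 2 and d = 265.
Repeated squaring mod 1061: 543^1 ≡ 543, 543^2 ≡ 952, 543^4 ≡ 210, 543^8 ≡ 599, 543^16 ≡ 183, 543^32 ≡ 598, 543^64 ≡ 47, 543^128 ≡ 87, 543^256 ≡ 142.
265 = 256 + 8 + 1, so 543^265 ≡ 142·599·543 ≡ 103 (mod 1061).
x_0 = 543^265 mod 1061 = 103.
x_0 is neither 1 nor 1060, so continue squaring.
x_1 = 103^2 mod 1061 = 1060.
x_1 ≡ −1, so 543 is not a witness.

no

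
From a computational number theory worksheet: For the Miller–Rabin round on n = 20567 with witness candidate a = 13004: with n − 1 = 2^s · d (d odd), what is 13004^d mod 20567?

315

n − 1 = 20566 = 2^1 · 10283, so s = 1 and d = 10283.
13004^10283 mod 20567 = 315.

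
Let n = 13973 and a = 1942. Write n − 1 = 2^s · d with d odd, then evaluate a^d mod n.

12901

n − 1 = 13972 = 2^2 · 3493, so s = 2 and d = 3493.
Repeated squaring mod 13973: 1942^1 ≡ 1942, 1942^2 ≡ 12627, 1942^4 ≡ 9199, 1942^8 ≡ 1113, 1942^16 ≡ 9145, 1942^32 ≡ 2620, 1942^64 ≡ 3657, 1942^128 ≡ 1488, 1942^256 ≡ 6410, 1942^512 ≡ 7480, 1942^1024 ≡ 2508, 1942^2048 ≡ 2214.
3493 = 2048 + 1024 + 256 + 128 + 32 + 4 + 1, so 1942^3493 ≡ 2214·2508·6410·1488·2620·9199·1942 ≡ 12901 (mod 13973).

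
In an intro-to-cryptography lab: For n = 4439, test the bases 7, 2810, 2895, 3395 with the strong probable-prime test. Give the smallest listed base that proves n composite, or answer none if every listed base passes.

7

n − 1 = 4438 = 2^1 · 2219, so s = 1 and d = 2219.
Base 7: x_0 = 7^2219 mod 4439 = 2564. x_0 ∉ {1, 4438} and s = 1, so 7 is a Miller–Rabin witness and 4439 is composite.
Base 2810: x_0 = 2810^2219 mod 4439 = 1435. x_0 ∉ {1, 4438} and s = 1, so 2810 is a Miller–Rabin witness and 4439 is composite.
Base 2895: x_0 = 2895^2219 mod 4439 = 1351. x_0 ∉ {1, 4438} and s = 1, so 2895 is a Miller–Rabin witness and 4439 is composite.
Base 3395: x_0 = 3395^2219 mod 4439 = 838. x_0 ∉ {1, 4438} and s = 1, so 3395 is a Miller–Rabin witness and 4439 is composite.
The smallest witness among the given bases is 7.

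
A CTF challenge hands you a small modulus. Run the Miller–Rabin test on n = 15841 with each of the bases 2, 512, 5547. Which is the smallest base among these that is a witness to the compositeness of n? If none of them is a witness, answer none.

n − 1 = 15840 = 2^5 · 495, so s = 5 and d = 495.
Base 2: x_0 = 2^495 mod 15841 = 1. x_0 = 1, so 2 is not a witness.
Base 512: x_0 = 512^495 mod 15841 = 1. x_0 = 1, so 512 is not a witness.
Base 5547: x_0 = 5547^495 mod 15841 = 15840. x_0 = 15840 ≡ −1, so 5547 is not a witness.
No listed base is a witness for 15841.

none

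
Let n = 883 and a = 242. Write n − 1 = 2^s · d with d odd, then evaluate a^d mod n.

n − 1 = 882 = 2^1 · 441, so s = 1 and d = 441.
242^441 mod 883 = 882.

882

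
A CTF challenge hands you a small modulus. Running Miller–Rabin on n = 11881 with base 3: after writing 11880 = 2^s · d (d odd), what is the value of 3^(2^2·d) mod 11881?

n − 1 = 11880 = 2^3 · 1485, so s = 3 and d = 1485.
Repeated squaring mod 11881: 3^1 ≡ 3, 3^2 ≡ 9, 3^4 ≡ 81, 3^8 ≡ 6561, 3^16 ≡ 1858, 3^32 ≡ 6674, 3^64 ≡ 407, 3^128 ≡ 11196, 3^256 ≡ 5866, 3^512 ≡ 2580, 3^1024 ≡ 3040.
1485 = 1024 + 256 + 128 + 64 + 8 + 4 + 1, so 3^1485 ≡ 3040·5866·11196·407·6561·81·3 ≡ 11773 (mod 11881).
x_0 = 11773.
x_1 = 11773^2 mod 11881 = 11664.
x_2 = 11664^2 mod 11881 = 11446.

11446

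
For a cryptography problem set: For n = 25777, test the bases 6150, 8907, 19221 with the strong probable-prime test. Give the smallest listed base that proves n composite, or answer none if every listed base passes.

6150

n − 1 = 25776 = 2^4 · 1611, so s = 4 and d = 1611.
Base 6150: x_0 = 6150^1611 mod 25777 = 17001. x_0 is neither 1 nor 25776, so continue squaring. x_1 = 17001^2 mod 25777 = 22277. x_2 = 22277^2 mod 25777 = 5925. x_3 = 5925^2 mod 25777 = 23128. Reached i = s−1 = 3 without hitting −1: 6150 is a Miller–Rabin witness and 25777 is composite.
Base 8907: x_0 = 8907^1611 mod 25777 = 12032. x_0 is neither 1 nor 25776, so continue squaring. x_1 = 12032^2 mod 25777 = 5392. x_2 = 5392^2 mod 25777 = 22985. x_3 = 22985^2 mod 25777 = 10610. Reached i = s−1 = 3 without hitting −1: 8907 is a Miller–Rabin witness and 25777 is composite.
Base 19221: x_0 = 19221^1611 mod 25777 = 4023. x_0 is neither 1 nor 25776, so continue squaring. x_1 = 4023^2 mod 25777 = 22350. x_2 = 22350^2 mod 25777 = 15794. x_3 = 15794^2 mod 25777 = 6407. Reached i = s−1 = 3 without hitting −1: 19221 is a Miller–Rabin witness and 25777 is composite.
The smallest witness among the given bases is 6150.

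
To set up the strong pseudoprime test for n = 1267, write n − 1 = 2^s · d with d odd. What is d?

Halving: 1266 → 633; 633 is odd.
So 1266 = 2^1 · 633.

633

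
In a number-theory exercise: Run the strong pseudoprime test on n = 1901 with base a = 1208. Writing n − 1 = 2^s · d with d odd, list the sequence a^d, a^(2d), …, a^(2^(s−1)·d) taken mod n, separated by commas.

1900, 1

n − 1 = 1900 = 2^2 · 475, so s = 2 and d = 475.
x_0 = 1208^475 mod 1901 = 1900.
x_1 = 1900^2 mod 1901 = 1.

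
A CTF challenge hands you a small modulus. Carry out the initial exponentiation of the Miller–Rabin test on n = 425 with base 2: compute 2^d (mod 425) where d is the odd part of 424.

n − 1 = 424 = 2^3 · 53, so s = 3 and d = 53.
2^53 mod 425 = 117.

117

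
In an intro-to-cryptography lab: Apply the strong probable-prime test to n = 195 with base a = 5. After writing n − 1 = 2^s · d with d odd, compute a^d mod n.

n − 1 = 194 = 2^1 · 97, so s = 1 and d = 97.
5^97 mod 195 = 5.

5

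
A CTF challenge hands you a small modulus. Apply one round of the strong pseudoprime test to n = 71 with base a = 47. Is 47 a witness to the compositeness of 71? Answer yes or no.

n − 1 = 70 = 2^1 · 35, so s = 1 and d = 35.
x_0 = 47^35 mod 71 = 70.
x_0 = 70 ≡ −1, so 47 is not a witness.

no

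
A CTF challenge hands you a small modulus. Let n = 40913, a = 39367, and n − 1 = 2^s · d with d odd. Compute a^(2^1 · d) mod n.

2275

n − 1 = 40912 = 2^4 · 2557, so s = 4 and d = 2557.
x_0 = 39367^2557 mod 40913 = 23849.
x_1 = 23849^2 mod 40913 = 2275.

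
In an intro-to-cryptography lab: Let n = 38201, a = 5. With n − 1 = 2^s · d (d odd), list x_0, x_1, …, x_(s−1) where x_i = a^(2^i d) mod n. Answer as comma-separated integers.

6294, 38200, 1

n − 1 = 38200 = 2^3 · 4775, so s = 3 and d = 4775.
x_0 = 5^4775 mod 38201 = 6294.
x_1 = 6294^2 mod 38201 = 38200.
x_2 = 38200^2 mod 38201 = 1.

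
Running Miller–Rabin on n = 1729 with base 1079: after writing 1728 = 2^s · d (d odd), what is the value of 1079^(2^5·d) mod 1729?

n − 1 = 1728 = 2^6 · 27, so s = 6 and d = 27.
Repeated squaring mod 1729: 1079^1 ≡ 1079, 1079^2 ≡ 624, 1079^4 ≡ 351, 1079^8 ≡ 442, 1079^16 ≡ 1716.
27 = 16 + 8 + 2 + 1, so 1079^27 ≡ 1716·442·624·1079 ≡ 1443 (mod 1729).
x_0 = 1443.
x_1 = 1443^2 mod 1729 = 533.
x_2 = 533^2 mod 1729 = 533.
x_3 = 533^2 mod 1729 = 533.
x_4 = 533^2 mod 1729 = 533.
x_5 = 533^2 mod 1729 = 533.

533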